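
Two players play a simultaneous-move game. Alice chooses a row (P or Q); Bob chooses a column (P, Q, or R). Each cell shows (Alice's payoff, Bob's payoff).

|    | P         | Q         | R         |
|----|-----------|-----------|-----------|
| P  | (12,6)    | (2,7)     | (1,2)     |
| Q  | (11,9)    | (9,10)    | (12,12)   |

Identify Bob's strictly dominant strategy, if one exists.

A strategy is strictly dominant if it gives Bob a strictly higher payoff than every other strategy, against every choice by the opponent.
P is not dominant: against P, Q gives 7 > 6.
Q is not dominant: against Q, R gives 12 > 10.
R is not dominant: against P, P gives 6 > 2.
No single strategy is best against every opponent action.

None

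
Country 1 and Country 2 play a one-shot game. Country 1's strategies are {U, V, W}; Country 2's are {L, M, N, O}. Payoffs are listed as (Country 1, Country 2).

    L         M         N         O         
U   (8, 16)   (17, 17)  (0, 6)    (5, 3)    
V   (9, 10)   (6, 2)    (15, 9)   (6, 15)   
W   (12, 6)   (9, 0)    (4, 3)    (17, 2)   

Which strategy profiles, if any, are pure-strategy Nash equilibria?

Check mutual best responses: a cell is a NE iff neither player can gain by unilaterally deviating.
Country 1's best responses — vs L: W (payoff 12); vs M: U (payoff 17); vs N: V (payoff 15); vs O: W (payoff 17).
Country 2's best responses — vs U: M (payoff 17); vs V: O (payoff 15); vs W: L (payoff 6).
Mutual best responses occur at (U, M) and (W, L); at each, neither player gains by switching.

(U, M) and (W, L)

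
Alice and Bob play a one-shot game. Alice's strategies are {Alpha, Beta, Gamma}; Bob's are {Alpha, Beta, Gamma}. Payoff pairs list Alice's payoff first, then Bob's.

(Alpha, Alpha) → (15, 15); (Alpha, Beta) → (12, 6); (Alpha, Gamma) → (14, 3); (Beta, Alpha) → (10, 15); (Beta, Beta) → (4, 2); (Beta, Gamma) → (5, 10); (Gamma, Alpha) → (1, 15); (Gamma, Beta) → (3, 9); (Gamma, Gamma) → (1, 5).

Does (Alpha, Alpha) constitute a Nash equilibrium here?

Holding Bob at Alpha: Alice gets 15 from Alpha, versus 10 from Beta, 1 from Gamma. No profitable deviation for Alice.
Holding Alice at Alpha: Bob gets 15 from Alpha, versus 6 from Beta, 3 from Gamma. No profitable deviation for Bob either.

Yes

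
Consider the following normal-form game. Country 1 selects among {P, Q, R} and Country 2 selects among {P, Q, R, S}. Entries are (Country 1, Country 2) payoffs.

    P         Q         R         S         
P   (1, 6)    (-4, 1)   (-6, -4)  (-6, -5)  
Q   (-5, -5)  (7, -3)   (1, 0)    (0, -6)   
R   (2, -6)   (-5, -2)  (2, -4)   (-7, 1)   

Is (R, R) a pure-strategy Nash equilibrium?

No

Holding Country 2 at R: Country 1 gets 2 from R, versus -6 from P, 1 from Q. No profitable deviation for Country 1.
Holding Country 1 at R: Country 2 gets -4 from R but could get 1 by switching to S. Country 2 has a profitable deviation.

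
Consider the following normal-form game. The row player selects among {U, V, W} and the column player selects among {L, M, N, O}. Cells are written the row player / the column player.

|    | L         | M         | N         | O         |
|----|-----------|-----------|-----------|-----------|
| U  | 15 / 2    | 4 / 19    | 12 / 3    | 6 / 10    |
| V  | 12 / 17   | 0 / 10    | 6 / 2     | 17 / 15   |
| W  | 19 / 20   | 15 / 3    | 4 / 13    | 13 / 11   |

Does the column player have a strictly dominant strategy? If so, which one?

No strictly dominant strategy

A strategy is strictly dominant if it gives the column player a strictly higher payoff than every other strategy, against every choice by the opponent.
L is not dominant: against U, M gives 19 > 2.
M is not dominant: against V, L gives 17 > 10.
N is not dominant: against U, M gives 19 > 3.
O is not dominant: against U, M gives 19 > 10.
No single strategy is best against every opponent action.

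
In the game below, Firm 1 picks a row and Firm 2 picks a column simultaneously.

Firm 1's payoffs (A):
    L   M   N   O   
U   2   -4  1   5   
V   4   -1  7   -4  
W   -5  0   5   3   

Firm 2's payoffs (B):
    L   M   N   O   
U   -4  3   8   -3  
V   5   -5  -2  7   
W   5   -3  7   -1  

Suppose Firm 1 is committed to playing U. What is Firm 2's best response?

N

With Firm 1 fixed at U, Firm 2's payoffs are: L → -4, M → 3, N → 8, O → -3.
The maximum is 8, achieved by N.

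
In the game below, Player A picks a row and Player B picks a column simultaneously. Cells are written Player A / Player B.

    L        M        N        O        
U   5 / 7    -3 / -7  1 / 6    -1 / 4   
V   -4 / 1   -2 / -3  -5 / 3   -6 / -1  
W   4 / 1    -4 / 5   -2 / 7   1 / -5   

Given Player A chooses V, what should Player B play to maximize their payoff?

N

With Player A fixed at V, Player B's payoffs are: L → 1, M → -3, N → 3, O → -1.
The maximum is 3, achieved by N.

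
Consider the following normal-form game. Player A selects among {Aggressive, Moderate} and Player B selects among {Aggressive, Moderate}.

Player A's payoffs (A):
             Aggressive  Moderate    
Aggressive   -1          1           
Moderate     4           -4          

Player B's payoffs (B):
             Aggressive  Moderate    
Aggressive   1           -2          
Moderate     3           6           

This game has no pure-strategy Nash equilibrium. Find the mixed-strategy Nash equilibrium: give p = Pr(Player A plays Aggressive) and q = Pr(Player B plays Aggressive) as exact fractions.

p = 1/2, q = 1/2

In a mixed NE each player is indifferent between their pure strategies, so the opponent's mix sets the indifference.
Player B indifferent between Aggressive and Moderate: p·1 + (1−p)·3 = p·(-2) + (1−p)·6 ⟹ 3 + (-2)p = 6 + (-8)p ⟹ p = 1/2.
Player A indifferent between Aggressive and Moderate: q·(-1) + (1−q)·1 = q·4 + (1−q)·(-4) ⟹ 1 + (-2)q = (-4) + 8q ⟹ q = 1/2.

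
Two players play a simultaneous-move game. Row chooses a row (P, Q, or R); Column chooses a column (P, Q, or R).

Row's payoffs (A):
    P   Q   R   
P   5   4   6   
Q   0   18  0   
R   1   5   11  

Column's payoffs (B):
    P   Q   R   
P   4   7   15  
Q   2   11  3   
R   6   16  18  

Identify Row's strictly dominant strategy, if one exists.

No strictly dominant strategy

A strategy is strictly dominant if it gives Row a strictly higher payoff than every other strategy, against every choice by the opponent.
P is not dominant: against Q, Q gives 18 > 4.
Q is not dominant: against P, P gives 5 > 0.
R is not dominant: against P, P gives 5 > 1.
No single strategy is best against every opponent action.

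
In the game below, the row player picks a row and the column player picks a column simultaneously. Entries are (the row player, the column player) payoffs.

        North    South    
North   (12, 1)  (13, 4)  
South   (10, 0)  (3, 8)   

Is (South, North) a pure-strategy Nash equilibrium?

No

Holding the column player at North: the row player gets 10 from South but could get 12 by switching to North. The row player has a profitable deviation.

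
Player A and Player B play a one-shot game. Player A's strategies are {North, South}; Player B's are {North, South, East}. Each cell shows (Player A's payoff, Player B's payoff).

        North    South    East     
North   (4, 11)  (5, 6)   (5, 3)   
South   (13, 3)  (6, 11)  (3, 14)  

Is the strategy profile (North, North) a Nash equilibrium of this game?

No

Holding Player B at North: Player A gets 4 from North but could get 13 by switching to South. Player A has a profitable deviation.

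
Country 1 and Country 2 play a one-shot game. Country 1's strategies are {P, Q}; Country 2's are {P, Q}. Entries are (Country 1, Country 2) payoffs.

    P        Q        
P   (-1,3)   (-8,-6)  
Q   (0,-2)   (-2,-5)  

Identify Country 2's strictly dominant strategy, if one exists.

P

Check whether one of Country 2's strategies beats all alternatives regardless of what the opponent does.
P strictly dominates: vs P: 3 > -6; vs Q: -2 > -5.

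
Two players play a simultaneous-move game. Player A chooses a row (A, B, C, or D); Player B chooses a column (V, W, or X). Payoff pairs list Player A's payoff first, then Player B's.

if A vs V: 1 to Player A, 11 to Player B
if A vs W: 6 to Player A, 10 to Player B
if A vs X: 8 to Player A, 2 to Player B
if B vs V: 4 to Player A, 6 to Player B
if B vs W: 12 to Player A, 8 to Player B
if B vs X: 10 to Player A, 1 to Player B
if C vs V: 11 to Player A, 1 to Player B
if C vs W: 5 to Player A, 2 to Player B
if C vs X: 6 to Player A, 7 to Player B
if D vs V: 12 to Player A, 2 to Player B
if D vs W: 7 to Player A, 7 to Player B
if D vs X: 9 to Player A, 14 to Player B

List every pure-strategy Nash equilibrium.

A profile is a Nash equilibrium when each player is best-responding to the other.
Player A's best responses — vs V: D (payoff 12); vs W: B (payoff 12); vs X: B (payoff 10).
Player B's best responses — vs A: V (payoff 11); vs B: W (payoff 8); vs C: X (payoff 7); vs D: X (payoff 14).
The only mutual best response is (B, W); neither player gains by switching there.

(B, W)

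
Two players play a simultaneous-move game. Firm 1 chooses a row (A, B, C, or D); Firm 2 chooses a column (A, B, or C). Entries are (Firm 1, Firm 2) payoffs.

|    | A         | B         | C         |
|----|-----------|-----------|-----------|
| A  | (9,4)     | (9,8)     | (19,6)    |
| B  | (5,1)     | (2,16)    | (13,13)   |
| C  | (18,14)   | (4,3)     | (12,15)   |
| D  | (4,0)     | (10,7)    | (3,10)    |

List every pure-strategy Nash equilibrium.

There is no pure-strategy Nash equilibrium

A profile is a Nash equilibrium when each player is best-responding to the other.
Firm 1's best responses — vs A: C (payoff 18); vs B: D (payoff 10); vs C: A (payoff 19).
Firm 2's best responses — vs A: B (payoff 8); vs B: B (payoff 16); vs C: C (payoff 15); vs D: C (payoff 10).
No cell has both players best-responding. For instance, Firm 1's best reply to B is D, but against D Firm 2 prefers C over B.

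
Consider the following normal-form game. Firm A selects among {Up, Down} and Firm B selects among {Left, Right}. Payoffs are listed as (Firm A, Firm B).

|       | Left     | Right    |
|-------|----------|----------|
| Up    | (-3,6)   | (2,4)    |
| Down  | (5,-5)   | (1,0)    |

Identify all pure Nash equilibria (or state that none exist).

There is no pure-strategy Nash equilibrium

Find each player's best response to every opponent strategy; NE are the intersections.
Firm A's best responses — vs Left: Down (payoff 5); vs Right: Up (payoff 2).
Firm B's best responses — vs Up: Left (payoff 6); vs Down: Right (payoff 0).
No cell has both players best-responding. For instance, Firm A's best reply to Right is Up, but against Up Firm B prefers Left over Right.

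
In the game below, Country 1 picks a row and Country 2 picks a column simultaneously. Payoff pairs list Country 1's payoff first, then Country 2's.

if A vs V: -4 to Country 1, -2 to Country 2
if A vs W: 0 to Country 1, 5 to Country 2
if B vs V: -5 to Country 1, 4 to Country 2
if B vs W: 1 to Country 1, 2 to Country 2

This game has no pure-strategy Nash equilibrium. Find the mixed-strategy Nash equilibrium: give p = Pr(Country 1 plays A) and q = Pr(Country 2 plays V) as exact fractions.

In a mixed NE each player is indifferent between their pure strategies, so the opponent's mix sets the indifference.
Country 2 indifferent between V and W: p·(-2) + (1−p)·4 = p·5 + (1−p)·2 ⟹ 4 + (-6)p = 2 + 3p ⟹ p = 2/9.
Country 1 indifferent between A and B: q·(-4) + (1−q)·0 = q·(-5) + (1−q)·1 ⟹ 0 + (-4)q = 1 + (-6)q ⟹ q = 1/2.

p = 2/9, q = 1/2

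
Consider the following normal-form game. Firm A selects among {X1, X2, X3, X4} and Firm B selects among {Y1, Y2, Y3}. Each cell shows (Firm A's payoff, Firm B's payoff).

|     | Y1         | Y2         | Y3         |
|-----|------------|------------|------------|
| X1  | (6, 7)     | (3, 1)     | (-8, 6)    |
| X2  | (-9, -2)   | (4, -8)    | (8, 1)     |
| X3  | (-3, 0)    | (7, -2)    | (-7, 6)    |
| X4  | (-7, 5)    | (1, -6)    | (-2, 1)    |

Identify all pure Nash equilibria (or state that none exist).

(X1, Y1) and (X2, Y3)

A profile is a Nash equilibrium when each player is best-responding to the other.
Firm A's best responses — vs Y1: X1 (payoff 6); vs Y2: X3 (payoff 7); vs Y3: X2 (payoff 8).
Firm B's best responses — vs X1: Y1 (payoff 7); vs X2: Y3 (payoff 1); vs X3: Y3 (payoff 6); vs X4: Y1 (payoff 5).
Mutual best responses occur at (X1, Y1) and (X2, Y3); at each, neither player gains by switching.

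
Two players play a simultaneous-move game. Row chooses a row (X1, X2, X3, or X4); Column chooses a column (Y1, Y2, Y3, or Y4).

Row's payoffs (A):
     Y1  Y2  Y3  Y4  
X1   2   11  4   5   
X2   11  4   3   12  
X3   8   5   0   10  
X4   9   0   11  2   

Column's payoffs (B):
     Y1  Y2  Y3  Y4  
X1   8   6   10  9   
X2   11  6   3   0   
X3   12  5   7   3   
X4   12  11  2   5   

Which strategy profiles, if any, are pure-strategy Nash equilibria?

(X2, Y1)

Check mutual best responses: a cell is a NE iff neither player can gain by unilaterally deviating.
Row's best responses — vs Y1: X2 (payoff 11); vs Y2: X1 (payoff 11); vs Y3: X4 (payoff 11); vs Y4: X2 (payoff 12).
Column's best responses — vs X1: Y3 (payoff 10); vs X2: Y1 (payoff 11); vs X3: Y1 (payoff 12); vs X4: Y1 (payoff 12).
The only mutual best response is (X2, Y1); neither player gains by switching there.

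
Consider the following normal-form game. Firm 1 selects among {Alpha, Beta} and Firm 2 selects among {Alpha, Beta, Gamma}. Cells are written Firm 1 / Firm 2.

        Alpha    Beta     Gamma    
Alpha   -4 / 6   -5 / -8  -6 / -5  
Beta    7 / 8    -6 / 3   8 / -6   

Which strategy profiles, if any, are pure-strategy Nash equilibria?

A profile is a Nash equilibrium when each player is best-responding to the other.
Firm 1's best responses — vs Alpha: Beta (payoff 7); vs Beta: Alpha (payoff -5); vs Gamma: Beta (payoff 8).
Firm 2's best responses — vs Alpha: Alpha (payoff 6); vs Beta: Alpha (payoff 8).
The only mutual best response is (Beta, Alpha); neither player gains by switching there.

(Beta, Alpha)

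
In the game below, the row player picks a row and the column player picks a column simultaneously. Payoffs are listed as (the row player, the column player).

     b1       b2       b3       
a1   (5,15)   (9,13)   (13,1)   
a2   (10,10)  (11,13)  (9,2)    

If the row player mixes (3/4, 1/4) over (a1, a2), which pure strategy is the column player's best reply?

Compute the column player's expected payoff from each pure strategy against the given mix.
b1: (3/4)·15 + (1/4)·10 = 55/4
b2: (3/4)·13 + (1/4)·13 = 13
b3: (3/4)·1 + (1/4)·2 = 5/4
Highest expected payoff is 55/4, from b1.

b1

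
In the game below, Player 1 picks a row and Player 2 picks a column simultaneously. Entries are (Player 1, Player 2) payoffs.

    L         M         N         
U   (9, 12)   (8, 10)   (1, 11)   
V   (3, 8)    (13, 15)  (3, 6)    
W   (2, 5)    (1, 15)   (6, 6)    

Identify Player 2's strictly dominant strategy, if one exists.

None

Check whether one of Player 2's strategies beats all alternatives regardless of what the opponent does.
L is not dominant: against V, M gives 15 > 8.
M is not dominant: against U, L gives 12 > 10.
N is not dominant: against U, L gives 12 > 11.
No single strategy is best against every opponent action.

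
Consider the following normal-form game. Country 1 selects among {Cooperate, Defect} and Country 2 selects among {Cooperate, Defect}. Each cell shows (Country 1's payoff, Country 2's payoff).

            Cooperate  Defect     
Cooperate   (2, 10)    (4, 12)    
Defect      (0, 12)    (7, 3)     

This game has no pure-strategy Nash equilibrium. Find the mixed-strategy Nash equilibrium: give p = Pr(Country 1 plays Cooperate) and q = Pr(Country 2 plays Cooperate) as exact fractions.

p = 9/11, q = 3/5

In a mixed NE each player is indifferent between their pure strategies, so the opponent's mix sets the indifference.
Country 2 indifferent between Cooperate and Defect: p·10 + (1−p)·12 = p·12 + (1−p)·3 ⟹ 12 + (-2)p = 3 + 9p ⟹ p = 9/11.
Country 1 indifferent between Cooperate and Defect: q·2 + (1−q)·4 = q·0 + (1−q)·7 ⟹ 4 + (-2)q = 7 + (-7)q ⟹ q = 3/5.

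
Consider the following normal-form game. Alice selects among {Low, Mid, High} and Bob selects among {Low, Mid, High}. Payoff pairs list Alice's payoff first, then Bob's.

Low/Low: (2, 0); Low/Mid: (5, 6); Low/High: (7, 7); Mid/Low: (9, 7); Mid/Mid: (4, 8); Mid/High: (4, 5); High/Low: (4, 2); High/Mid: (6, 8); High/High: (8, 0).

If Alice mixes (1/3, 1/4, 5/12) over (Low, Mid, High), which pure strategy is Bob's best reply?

Mid

Compute Bob's expected payoff from each pure strategy against the given mix.
Low: (1/3)·0 + (1/4)·7 + (5/12)·2 = 31/12
Mid: (1/3)·6 + (1/4)·8 + (5/12)·8 = 22/3
High: (1/3)·7 + (1/4)·5 + (5/12)·0 = 43/12
Highest expected payoff is 22/3, from Mid.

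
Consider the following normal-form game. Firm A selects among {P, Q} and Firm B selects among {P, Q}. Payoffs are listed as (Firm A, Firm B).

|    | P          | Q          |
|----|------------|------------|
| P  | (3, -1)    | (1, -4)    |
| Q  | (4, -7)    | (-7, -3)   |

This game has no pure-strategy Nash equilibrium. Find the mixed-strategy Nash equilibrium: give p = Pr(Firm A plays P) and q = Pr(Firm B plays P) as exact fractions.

In a mixed NE each player is indifferent between their pure strategies, so the opponent's mix sets the indifference.
Firm B indifferent between P and Q: p·(-1) + (1−p)·(-7) = p·(-4) + (1−p)·(-3) ⟹ (-7) + 6p = (-3) + (-1)p ⟹ p = 4/7.
Firm A indifferent between P and Q: q·3 + (1−q)·1 = q·4 + (1−q)·(-7) ⟹ 1 + 2q = (-7) + 11q ⟹ q = 8/9.

p = 4/7, q = 8/9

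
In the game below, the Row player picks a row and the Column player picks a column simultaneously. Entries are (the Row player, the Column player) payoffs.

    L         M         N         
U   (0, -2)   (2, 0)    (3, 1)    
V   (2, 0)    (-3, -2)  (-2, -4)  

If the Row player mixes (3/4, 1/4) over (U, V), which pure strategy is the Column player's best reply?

N

The Column player's best reply maximizes expected payoff against the mix.
L: (3/4)·(-2) + (1/4)·0 = -3/2
M: (3/4)·0 + (1/4)·(-2) = -1/2
N: (3/4)·1 + (1/4)·(-4) = -1/4
Highest expected payoff is -1/4, from N.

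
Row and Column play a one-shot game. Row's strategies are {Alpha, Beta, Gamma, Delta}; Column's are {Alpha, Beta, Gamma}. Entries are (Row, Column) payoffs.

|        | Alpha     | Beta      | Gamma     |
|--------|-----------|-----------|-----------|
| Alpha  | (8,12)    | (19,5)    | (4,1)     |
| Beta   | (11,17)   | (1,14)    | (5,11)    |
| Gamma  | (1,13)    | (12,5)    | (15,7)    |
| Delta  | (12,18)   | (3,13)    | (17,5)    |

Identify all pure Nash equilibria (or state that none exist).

(Delta, Alpha)

Find each player's best response to every opponent strategy; NE are the intersections.
Row's best responses — vs Alpha: Delta (payoff 12); vs Beta: Alpha (payoff 19); vs Gamma: Delta (payoff 17).
Column's best responses — vs Alpha: Alpha (payoff 12); vs Beta: Alpha (payoff 17); vs Gamma: Alpha (payoff 13); vs Delta: Alpha (payoff 18).
The only mutual best response is (Delta, Alpha); neither player gains by switching there.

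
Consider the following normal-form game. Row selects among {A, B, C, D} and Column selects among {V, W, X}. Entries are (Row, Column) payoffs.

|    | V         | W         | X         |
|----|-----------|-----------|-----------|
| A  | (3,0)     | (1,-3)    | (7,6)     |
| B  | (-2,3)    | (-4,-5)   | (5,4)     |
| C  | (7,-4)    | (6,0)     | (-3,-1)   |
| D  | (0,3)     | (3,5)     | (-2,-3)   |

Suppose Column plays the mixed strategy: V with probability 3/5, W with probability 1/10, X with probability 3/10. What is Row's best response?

Compute Row's expected payoff from each pure strategy against the given mix.
A: (3/5)·3 + (1/10)·1 + (3/10)·7 = 4
B: (3/5)·(-2) + (1/10)·(-4) + (3/10)·5 = -1/10
C: (3/5)·7 + (1/10)·6 + (3/10)·(-3) = 39/10
D: (3/5)·0 + (1/10)·3 + (3/10)·(-2) = -3/10
Highest expected payoff is 4, from A.

A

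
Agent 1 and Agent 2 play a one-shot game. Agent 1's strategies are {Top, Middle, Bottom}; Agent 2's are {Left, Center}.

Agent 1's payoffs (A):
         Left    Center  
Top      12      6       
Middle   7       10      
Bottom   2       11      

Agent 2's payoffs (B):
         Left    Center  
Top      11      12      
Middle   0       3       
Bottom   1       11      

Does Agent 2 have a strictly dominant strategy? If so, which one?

Center

A strategy is strictly dominant if it gives Agent 2 a strictly higher payoff than every other strategy, against every choice by the opponent.
Center strictly dominates: vs Top: 12 > 11; vs Middle: 3 > 0; vs Bottom: 11 > 1.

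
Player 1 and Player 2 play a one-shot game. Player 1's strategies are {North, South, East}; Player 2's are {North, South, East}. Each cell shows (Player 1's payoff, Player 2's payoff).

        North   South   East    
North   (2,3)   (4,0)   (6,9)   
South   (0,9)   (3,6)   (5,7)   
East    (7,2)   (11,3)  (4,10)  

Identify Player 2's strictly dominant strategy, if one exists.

Check whether one of Player 2's strategies beats all alternatives regardless of what the opponent does.
North is not dominant: against North, East gives 9 > 3.
South is not dominant: against North, North gives 3 > 0.
East is not dominant: against South, North gives 9 > 7.
No single strategy is best against every opponent action.

No strictly dominant strategy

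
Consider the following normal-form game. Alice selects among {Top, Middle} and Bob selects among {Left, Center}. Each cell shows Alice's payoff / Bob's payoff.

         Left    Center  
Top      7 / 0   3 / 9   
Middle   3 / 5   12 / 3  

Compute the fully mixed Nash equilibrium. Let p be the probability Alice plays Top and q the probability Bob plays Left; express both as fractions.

p = 2/11, q = 9/13

In a mixed NE each player is indifferent between their pure strategies, so the opponent's mix sets the indifference.
Bob indifferent between Left and Center: p·0 + (1−p)·5 = p·9 + (1−p)·3 ⟹ 5 + (-5)p = 3 + 6p ⟹ p = 2/11.
Alice indifferent between Top and Middle: q·7 + (1−q)·3 = q·3 + (1−q)·12 ⟹ 3 + 4q = 12 + (-9)q ⟹ q = 9/13.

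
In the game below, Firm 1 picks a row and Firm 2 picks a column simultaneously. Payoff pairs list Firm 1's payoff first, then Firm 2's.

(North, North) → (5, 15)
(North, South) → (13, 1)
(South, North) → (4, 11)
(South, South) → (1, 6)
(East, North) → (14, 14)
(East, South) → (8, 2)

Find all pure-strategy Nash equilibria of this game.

(East, North)

Find each player's best response to every opponent strategy; NE are the intersections.
Firm 1's best responses — vs North: East (payoff 14); vs South: North (payoff 13).
Firm 2's best responses — vs North: North (payoff 15); vs South: North (payoff 11); vs East: North (payoff 14).
The only mutual best response is (East, North); neither player gains by switching there.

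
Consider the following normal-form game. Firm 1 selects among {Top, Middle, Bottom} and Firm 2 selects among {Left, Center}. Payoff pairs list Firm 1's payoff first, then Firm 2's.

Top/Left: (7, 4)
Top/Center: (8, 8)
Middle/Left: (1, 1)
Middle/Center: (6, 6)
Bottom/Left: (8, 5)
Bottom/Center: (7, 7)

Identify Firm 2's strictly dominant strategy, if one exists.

A strategy is strictly dominant if it gives Firm 2 a strictly higher payoff than every other strategy, against every choice by the opponent.
Center strictly dominates: vs Top: 8 > 4; vs Middle: 6 > 1; vs Bottom: 7 > 5.

Center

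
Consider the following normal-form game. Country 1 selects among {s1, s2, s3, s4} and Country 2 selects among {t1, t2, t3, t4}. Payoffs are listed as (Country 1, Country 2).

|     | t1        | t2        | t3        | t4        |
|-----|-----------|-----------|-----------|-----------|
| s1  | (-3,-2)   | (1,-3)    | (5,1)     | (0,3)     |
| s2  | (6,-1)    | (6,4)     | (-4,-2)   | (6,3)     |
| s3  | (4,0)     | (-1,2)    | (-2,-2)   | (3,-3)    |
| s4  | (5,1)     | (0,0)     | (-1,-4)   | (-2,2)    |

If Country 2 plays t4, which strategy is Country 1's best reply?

s2

With Country 2 fixed at t4, Country 1's payoffs are: s1 → 0, s2 → 6, s3 → 3, s4 → -2.
The maximum is 6, achieved by s2.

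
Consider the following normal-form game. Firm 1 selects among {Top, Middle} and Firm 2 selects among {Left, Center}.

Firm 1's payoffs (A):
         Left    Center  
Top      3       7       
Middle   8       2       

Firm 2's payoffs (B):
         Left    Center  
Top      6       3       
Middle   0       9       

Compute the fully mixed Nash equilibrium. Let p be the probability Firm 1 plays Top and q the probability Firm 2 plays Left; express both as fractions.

Each player's mixing probability is pinned down by making the *other* player indifferent.
Firm 2 indifferent between Left and Center: p·6 + (1−p)·0 = p·3 + (1−p)·9 ⟹ 0 + 6p = 9 + (-6)p ⟹ p = 3/4.
Firm 1 indifferent between Top and Middle: q·3 + (1−q)·7 = q·8 + (1−q)·2 ⟹ 7 + (-4)q = 2 + 6q ⟹ q = 1/2.

p = 3/4, q = 1/2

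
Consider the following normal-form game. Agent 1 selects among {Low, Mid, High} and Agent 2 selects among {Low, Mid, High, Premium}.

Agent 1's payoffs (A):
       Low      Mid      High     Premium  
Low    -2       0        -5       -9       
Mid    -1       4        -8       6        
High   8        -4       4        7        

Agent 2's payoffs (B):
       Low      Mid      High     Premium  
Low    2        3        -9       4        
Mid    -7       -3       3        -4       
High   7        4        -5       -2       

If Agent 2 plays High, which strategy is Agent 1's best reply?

With Agent 2 fixed at High, Agent 1's payoffs are: Low → -5, Mid → -8, High → 4.
The maximum is 4, achieved by High.

High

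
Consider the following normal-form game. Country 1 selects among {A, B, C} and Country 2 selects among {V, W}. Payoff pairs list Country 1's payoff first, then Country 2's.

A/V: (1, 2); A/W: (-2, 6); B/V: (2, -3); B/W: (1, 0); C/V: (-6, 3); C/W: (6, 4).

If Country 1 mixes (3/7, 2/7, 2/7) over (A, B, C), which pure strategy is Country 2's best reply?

W

Country 2's best reply maximizes expected payoff against the mix.
V: (3/7)·2 + (2/7)·(-3) + (2/7)·3 = 6/7
W: (3/7)·6 + (2/7)·0 + (2/7)·4 = 26/7
Highest expected payoff is 26/7, from W.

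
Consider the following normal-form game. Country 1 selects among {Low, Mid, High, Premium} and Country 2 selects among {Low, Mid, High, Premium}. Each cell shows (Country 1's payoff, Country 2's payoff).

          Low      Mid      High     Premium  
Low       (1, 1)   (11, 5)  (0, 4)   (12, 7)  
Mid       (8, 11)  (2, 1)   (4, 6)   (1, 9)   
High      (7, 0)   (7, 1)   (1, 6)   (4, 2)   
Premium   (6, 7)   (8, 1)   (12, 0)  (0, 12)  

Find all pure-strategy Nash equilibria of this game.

(Low, Premium) and (Mid, Low)

A profile is a Nash equilibrium when each player is best-responding to the other.
Country 1's best responses — vs Low: Mid (payoff 8); vs Mid: Low (payoff 11); vs High: Premium (payoff 12); vs Premium: Low (payoff 12).
Country 2's best responses — vs Low: Premium (payoff 7); vs Mid: Low (payoff 11); vs High: High (payoff 6); vs Premium: Premium (payoff 12).
Mutual best responses occur at (Low, Premium) and (Mid, Low); at each, neither player gains by switching.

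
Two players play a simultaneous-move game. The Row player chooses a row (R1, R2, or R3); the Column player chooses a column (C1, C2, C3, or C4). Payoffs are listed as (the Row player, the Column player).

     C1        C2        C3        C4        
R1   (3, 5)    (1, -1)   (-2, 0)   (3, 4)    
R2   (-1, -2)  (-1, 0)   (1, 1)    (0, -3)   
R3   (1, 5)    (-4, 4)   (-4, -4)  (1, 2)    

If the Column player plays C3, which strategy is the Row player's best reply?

R2

With the Column player fixed at C3, the Row player's payoffs are: R1 → -2, R2 → 1, R3 → -4.
The maximum is 1, achieved by R2.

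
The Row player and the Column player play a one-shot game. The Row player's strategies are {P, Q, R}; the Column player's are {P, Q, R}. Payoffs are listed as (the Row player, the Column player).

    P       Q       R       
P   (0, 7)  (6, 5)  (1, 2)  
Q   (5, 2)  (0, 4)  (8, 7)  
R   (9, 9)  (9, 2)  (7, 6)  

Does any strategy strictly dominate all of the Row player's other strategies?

Check whether one of the Row player's strategies beats all alternatives regardless of what the opponent does.
P is not dominant: against P, Q gives 5 > 0.
Q is not dominant: against P, R gives 9 > 5.
R is not dominant: against R, Q gives 8 > 7.
No single strategy is best against every opponent action.

None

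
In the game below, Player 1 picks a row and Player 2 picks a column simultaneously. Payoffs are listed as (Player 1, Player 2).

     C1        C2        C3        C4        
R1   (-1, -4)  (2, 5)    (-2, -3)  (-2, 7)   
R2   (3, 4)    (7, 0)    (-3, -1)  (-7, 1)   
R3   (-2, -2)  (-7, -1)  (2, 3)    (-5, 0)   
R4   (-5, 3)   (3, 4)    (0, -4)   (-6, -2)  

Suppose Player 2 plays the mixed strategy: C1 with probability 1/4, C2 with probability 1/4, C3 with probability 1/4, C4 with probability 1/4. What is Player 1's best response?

Compute Player 1's expected payoff from each pure strategy against the given mix.
R1: (1/4)·(-1) + (1/4)·2 + (1/4)·(-2) + (1/4)·(-2) = -3/4
R2: (1/4)·3 + (1/4)·7 + (1/4)·(-3) + (1/4)·(-7) = 0
R3: (1/4)·(-2) + (1/4)·(-7) + (1/4)·2 + (1/4)·(-5) = -3
R4: (1/4)·(-5) + (1/4)·3 + (1/4)·0 + (1/4)·(-6) = -2
Highest expected payoff is 0, from R2.

R2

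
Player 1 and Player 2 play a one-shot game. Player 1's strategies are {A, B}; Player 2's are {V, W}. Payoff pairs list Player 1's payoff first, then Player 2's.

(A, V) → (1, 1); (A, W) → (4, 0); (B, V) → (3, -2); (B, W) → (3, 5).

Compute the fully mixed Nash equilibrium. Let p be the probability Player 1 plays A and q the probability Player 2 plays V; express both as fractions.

p = 7/8, q = 1/3

Each player's mixing probability is pinned down by making the *other* player indifferent.
Player 2 indifferent between V and W: p·1 + (1−p)·(-2) = p·0 + (1−p)·5 ⟹ (-2) + 3p = 5 + (-5)p ⟹ p = 7/8.
Player 1 indifferent between A and B: q·1 + (1−q)·4 = q·3 + (1−q)·3 ⟹ 4 + (-3)q = 3 + 0q ⟹ q = 1/3.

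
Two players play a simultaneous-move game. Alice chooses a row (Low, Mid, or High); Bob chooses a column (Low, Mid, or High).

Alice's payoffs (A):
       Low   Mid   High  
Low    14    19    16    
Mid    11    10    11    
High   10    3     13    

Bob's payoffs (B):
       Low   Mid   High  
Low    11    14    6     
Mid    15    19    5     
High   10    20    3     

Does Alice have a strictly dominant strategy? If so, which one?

A strategy is strictly dominant if it gives Alice a strictly higher payoff than every other strategy, against every choice by the opponent.
Low strictly dominates: vs Low: 14 > each of {11, 10}; vs Mid: 19 > each of {10, 3}; vs High: 16 > each of {11, 13}.

Low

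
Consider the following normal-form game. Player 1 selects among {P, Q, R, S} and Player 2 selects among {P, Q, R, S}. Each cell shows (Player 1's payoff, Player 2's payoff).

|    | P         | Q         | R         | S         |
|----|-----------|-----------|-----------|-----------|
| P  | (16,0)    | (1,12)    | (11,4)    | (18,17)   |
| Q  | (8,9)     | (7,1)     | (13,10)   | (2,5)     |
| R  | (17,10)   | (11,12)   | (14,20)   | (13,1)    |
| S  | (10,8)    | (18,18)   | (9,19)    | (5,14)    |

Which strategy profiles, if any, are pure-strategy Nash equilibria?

(P, S) and (R, R)

A profile is a Nash equilibrium when each player is best-responding to the other.
Player 1's best responses — vs P: R (payoff 17); vs Q: S (payoff 18); vs R: R (payoff 14); vs S: P (payoff 18).
Player 2's best responses — vs P: S (payoff 17); vs Q: R (payoff 10); vs R: R (payoff 20); vs S: R (payoff 19).
Mutual best responses occur at (P, S) and (R, R); at each, neither player gains by switching.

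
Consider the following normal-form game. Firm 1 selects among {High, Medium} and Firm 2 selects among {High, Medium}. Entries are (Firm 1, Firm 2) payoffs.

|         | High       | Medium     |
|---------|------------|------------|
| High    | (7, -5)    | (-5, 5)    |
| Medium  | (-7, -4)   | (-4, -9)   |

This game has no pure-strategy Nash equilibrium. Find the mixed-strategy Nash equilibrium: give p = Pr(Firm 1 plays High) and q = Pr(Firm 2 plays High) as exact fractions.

p = 1/3, q = 1/15

In a mixed NE each player is indifferent between their pure strategies, so the opponent's mix sets the indifference.
Firm 2 indifferent between High and Medium: p·(-5) + (1−p)·(-4) = p·5 + (1−p)·(-9) ⟹ (-4) + (-1)p = (-9) + 14p ⟹ p = 1/3.
Firm 1 indifferent between High and Medium: q·7 + (1−q)·(-5) = q·(-7) + (1−q)·(-4) ⟹ (-5) + 12q = (-4) + (-3)q ⟹ q = 1/15.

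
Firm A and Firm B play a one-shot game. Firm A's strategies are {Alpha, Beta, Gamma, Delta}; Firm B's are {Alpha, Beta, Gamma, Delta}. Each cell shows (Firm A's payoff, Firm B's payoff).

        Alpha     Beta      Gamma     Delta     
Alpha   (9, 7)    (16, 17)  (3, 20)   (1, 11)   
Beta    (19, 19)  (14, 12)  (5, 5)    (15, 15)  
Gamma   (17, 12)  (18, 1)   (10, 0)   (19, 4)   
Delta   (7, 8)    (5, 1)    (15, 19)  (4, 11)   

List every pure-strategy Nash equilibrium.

A profile is a Nash equilibrium when each player is best-responding to the other.
Firm A's best responses — vs Alpha: Beta (payoff 19); vs Beta: Gamma (payoff 18); vs Gamma: Delta (payoff 15); vs Delta: Gamma (payoff 19).
Firm B's best responses — vs Alpha: Gamma (payoff 20); vs Beta: Alpha (payoff 19); vs Gamma: Alpha (payoff 12); vs Delta: Gamma (payoff 19).
Mutual best responses occur at (Beta, Alpha) and (Delta, Gamma); at each, neither player gains by switching.

(Beta, Alpha) and (Delta, Gamma)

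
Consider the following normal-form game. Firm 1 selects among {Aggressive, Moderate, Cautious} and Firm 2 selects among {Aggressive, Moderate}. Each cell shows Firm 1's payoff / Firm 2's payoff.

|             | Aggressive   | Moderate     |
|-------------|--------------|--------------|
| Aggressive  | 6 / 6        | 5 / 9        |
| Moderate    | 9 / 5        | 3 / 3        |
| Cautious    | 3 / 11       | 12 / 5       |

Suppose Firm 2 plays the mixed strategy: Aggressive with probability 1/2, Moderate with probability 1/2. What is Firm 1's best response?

Compute Firm 1's expected payoff from each pure strategy against the given mix.
Aggressive: (1/2)·6 + (1/2)·5 = 11/2
Moderate: (1/2)·9 + (1/2)·3 = 6
Cautious: (1/2)·3 + (1/2)·12 = 15/2
Highest expected payoff is 15/2, from Cautious.

Cautious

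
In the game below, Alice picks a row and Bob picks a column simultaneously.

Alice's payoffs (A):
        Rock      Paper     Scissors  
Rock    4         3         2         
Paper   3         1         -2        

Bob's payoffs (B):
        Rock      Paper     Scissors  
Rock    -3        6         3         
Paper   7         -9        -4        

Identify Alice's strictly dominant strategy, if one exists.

Check whether one of Alice's strategies beats all alternatives regardless of what the opponent does.
Rock strictly dominates: vs Rock: 4 > 3; vs Paper: 3 > 1; vs Scissors: 2 > -2.

Rock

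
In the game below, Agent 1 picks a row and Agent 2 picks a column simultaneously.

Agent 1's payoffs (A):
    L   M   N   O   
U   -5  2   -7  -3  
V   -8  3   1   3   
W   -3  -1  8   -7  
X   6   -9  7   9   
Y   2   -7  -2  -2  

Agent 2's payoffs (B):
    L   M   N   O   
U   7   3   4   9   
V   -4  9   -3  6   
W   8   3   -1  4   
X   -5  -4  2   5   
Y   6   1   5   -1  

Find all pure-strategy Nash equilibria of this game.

(V, M) and (X, O)

Find each player's best response to every opponent strategy; NE are the intersections.
Agent 1's best responses — vs L: X (payoff 6); vs M: V (payoff 3); vs N: W (payoff 8); vs O: X (payoff 9).
Agent 2's best responses — vs U: O (payoff 9); vs V: M (payoff 9); vs W: L (payoff 8); vs X: O (payoff 5); vs Y: L (payoff 6).
Mutual best responses occur at (V, M) and (X, O); at each, neither player gains by switching.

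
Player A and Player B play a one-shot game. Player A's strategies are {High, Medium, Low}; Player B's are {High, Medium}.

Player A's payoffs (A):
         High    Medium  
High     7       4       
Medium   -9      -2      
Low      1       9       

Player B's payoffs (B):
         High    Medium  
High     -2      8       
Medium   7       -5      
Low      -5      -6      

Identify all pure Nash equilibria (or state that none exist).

There is no pure-strategy Nash equilibrium

A profile is a Nash equilibrium when each player is best-responding to the other.
Player A's best responses — vs High: High (payoff 7); vs Medium: Low (payoff 9).
Player B's best responses — vs High: Medium (payoff 8); vs Medium: High (payoff 7); vs Low: High (payoff -5).
No cell has both players best-responding. For instance, Player A's best reply to High is High, but against High Player B prefers Medium over High.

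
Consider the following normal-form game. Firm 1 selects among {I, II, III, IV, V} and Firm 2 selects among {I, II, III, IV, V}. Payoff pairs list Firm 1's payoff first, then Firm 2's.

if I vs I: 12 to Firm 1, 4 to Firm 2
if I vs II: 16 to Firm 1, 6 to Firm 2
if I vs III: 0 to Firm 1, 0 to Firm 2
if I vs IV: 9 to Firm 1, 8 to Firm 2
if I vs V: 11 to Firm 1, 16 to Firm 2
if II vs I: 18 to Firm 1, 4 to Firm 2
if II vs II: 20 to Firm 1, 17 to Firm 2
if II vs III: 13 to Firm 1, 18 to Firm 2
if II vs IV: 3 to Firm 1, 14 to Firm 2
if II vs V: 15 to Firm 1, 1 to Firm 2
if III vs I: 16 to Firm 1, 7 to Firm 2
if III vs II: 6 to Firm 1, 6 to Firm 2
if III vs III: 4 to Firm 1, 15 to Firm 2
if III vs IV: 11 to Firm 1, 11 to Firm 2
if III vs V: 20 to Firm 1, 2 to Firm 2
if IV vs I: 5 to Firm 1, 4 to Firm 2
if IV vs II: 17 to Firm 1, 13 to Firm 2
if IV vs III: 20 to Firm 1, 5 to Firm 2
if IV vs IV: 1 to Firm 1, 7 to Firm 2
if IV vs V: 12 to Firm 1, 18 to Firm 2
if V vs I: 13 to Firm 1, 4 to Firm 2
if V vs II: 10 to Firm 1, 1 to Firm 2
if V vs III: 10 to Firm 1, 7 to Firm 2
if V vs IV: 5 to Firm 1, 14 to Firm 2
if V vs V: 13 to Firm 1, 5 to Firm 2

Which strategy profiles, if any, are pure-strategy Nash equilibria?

Find each player's best response to every opponent strategy; NE are the intersections.
Firm 1's best responses — vs I: II (payoff 18); vs II: II (payoff 20); vs III: IV (payoff 20); vs IV: III (payoff 11); vs V: III (payoff 20).
Firm 2's best responses — vs I: V (payoff 16); vs II: III (payoff 18); vs III: III (payoff 15); vs IV: V (payoff 18); vs V: IV (payoff 14).
No cell has both players best-responding. For instance, Firm 1's best reply to II is II, but against II Firm 2 prefers III over II.

No pure-strategy Nash equilibrium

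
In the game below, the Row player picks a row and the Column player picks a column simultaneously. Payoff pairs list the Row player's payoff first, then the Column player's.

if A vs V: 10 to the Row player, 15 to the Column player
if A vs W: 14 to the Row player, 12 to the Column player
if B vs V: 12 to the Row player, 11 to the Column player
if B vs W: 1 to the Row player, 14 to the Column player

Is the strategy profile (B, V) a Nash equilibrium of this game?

No

Holding the Column player at V: the Row player gets 12 from B, versus 10 from A. No profitable deviation for the Row player.
Holding the Row player at B: the Column player gets 11 from V but could get 14 by switching to W. The Column player has a profitable deviation.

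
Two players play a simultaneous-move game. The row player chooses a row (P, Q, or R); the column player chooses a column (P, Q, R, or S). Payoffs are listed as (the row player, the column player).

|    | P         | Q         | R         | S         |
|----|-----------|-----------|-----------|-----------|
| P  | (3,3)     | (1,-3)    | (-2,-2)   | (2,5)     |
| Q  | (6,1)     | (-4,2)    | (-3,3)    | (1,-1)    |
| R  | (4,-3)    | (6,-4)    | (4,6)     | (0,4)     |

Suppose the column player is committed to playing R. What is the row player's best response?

With the column player fixed at R, the row player's payoffs are: P → -2, Q → -3, R → 4.
The maximum is 4, achieved by R.

R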